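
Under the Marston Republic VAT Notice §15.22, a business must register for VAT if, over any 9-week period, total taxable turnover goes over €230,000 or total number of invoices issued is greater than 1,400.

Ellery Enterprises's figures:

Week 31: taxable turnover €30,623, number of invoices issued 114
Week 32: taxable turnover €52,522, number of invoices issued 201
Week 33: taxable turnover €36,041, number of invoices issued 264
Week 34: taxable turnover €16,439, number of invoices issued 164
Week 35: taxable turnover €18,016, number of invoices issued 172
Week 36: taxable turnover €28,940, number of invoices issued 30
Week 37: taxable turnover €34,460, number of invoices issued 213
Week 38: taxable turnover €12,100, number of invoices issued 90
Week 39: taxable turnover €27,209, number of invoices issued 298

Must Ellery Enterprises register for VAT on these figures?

Total taxable turnover: €30,623 + €52,522 + €36,041 + €16,439 + €18,016 + €28,940 + €34,460 + €12,100 + €27,209 = €256,350 (> €230,000).
Total number of invoices issued: 114 + 201 + 264 + 164 + 172 + 30 + 213 + 90 + 298 = 1,546 (> 1,400).
The test is 'or': at least one threshold is exceeded.

Yes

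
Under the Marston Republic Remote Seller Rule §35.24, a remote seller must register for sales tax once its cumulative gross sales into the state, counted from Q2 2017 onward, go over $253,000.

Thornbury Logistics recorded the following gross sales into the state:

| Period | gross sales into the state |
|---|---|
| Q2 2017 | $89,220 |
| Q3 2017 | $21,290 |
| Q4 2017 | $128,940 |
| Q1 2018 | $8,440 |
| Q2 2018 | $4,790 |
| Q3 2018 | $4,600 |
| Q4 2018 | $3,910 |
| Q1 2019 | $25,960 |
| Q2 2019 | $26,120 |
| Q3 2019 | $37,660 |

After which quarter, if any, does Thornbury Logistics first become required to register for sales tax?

Q3 2018

Through Q2 2017: $89,220
Through Q3 2017: $110,510
Through Q4 2017: $239,450
Through Q1 2018: $247,890
Through Q2 2018: $252,680
Through Q3 2018: $257,280 ← exceeds threshold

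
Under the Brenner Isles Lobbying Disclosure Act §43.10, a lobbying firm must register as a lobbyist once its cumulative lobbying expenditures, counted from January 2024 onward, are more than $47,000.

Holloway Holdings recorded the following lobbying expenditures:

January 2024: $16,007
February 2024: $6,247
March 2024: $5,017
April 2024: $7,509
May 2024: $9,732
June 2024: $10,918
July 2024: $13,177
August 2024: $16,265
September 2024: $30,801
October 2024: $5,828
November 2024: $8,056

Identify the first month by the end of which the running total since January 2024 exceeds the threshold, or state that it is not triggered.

June 2024

Through January 2024: $16,007
Through February 2024: $22,254
Through March 2024: $27,271
Through April 2024: $34,780
Through May 2024: $44,512
Through June 2024: $55,430 ← exceeds threshold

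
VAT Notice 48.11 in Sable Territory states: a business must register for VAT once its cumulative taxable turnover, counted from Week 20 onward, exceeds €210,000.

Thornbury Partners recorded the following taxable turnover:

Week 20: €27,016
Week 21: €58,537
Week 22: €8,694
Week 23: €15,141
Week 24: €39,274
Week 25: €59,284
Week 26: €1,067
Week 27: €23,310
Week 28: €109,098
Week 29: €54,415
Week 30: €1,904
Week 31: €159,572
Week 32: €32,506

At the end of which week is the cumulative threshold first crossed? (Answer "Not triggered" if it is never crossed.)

Week 27

Through Week 20: €27,016
Through Week 21: €85,553
Through Week 22: €94,247
Through Week 23: €109,388
Through Week 24: €148,662
Through Week 25: €207,946
Through Week 26: €209,013
Through Week 27: €232,323 ← exceeds threshold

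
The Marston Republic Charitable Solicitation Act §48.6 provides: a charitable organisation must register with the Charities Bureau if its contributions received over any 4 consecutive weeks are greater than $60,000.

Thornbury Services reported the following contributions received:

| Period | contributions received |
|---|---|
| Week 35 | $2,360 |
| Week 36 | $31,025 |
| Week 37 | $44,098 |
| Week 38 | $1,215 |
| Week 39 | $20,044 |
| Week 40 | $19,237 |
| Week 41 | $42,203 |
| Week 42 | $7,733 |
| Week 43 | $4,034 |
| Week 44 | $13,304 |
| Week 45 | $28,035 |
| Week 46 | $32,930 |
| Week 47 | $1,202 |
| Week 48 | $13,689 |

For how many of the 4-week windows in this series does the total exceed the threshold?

Week 35–Week 38: $2,360 + $31,025 + $44,098 + $1,215 = $78,698 (over)
Week 36–Week 39: $31,025 + $44,098 + $1,215 + $20,044 = $96,382 (over)
Week 37–Week 40: $44,098 + $1,215 + $20,044 + $19,237 = $84,594 (over)
Week 38–Week 41: $1,215 + $20,044 + $19,237 + $42,203 = $82,699 (over)
Week 39–Week 42: $20,044 + $19,237 + $42,203 + $7,733 = $89,217 (over)
Week 40–Week 43: $19,237 + $42,203 + $7,733 + $4,034 = $73,207 (over)
Week 41–Week 44: $42,203 + $7,733 + $4,034 + $13,304 = $67,274 (over)
Week 42–Week 45: $7,733 + $4,034 + $13,304 + $28,035 = $53,106 (under)
Week 43–Week 46: $4,034 + $13,304 + $28,035 + $32,930 = $78,303 (over)
Week 44–Week 47: $13,304 + $28,035 + $32,930 + $1,202 = $75,471 (over)
Week 45–Week 48: $28,035 + $32,930 + $1,202 + $13,689 = $75,856 (over)
10 windows exceed the threshold.

10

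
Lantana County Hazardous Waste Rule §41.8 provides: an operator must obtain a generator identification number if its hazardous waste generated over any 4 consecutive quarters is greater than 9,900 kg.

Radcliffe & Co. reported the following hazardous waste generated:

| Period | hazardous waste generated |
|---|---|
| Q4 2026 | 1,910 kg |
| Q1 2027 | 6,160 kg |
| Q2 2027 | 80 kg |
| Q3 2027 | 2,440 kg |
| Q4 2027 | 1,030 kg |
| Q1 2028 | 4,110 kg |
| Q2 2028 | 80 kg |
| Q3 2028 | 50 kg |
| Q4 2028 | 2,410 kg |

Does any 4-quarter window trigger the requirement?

Yes

Q4 2026–Q3 2027: 1,910 kg + 6,160 kg + 80 kg + 2,440 kg = 10,590 kg (over)
Q1 2027–Q4 2027: 6,160 kg + 80 kg + 2,440 kg + 1,030 kg = 9,710 kg (under)
Q2 2027–Q1 2028: 80 kg + 2,440 kg + 1,030 kg + 4,110 kg = 7,660 kg (under)
Q3 2027–Q2 2028: 2,440 kg + 1,030 kg + 4,110 kg + 80 kg = 7,660 kg (under)
Q4 2027–Q3 2028: 1,030 kg + 4,110 kg + 80 kg + 50 kg = 5,270 kg (under)
Q1 2028–Q4 2028: 4,110 kg + 80 kg + 50 kg + 2,410 kg = 6,650 kg (under)
At least one window exceeds 9,900 kg.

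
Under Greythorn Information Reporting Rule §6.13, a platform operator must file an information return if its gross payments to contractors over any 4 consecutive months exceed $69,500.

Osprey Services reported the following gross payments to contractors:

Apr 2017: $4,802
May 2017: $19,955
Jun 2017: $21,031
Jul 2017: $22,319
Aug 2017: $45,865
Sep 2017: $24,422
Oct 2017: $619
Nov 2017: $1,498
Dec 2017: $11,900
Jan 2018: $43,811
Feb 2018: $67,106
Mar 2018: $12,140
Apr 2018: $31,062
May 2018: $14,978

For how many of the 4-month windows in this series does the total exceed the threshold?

8

Apr 2017–Jul 2017: $4,802 + $19,955 + $21,031 + $22,319 = $68,107 (under)
May 2017–Aug 2017: $19,955 + $21,031 + $22,319 + $45,865 = $109,170 (over)
Jun 2017–Sep 2017: $21,031 + $22,319 + $45,865 + $24,422 = $113,637 (over)
Jul 2017–Oct 2017: $22,319 + $45,865 + $24,422 + $619 = $93,225 (over)
Aug 2017–Nov 2017: $45,865 + $24,422 + $619 + $1,498 = $72,404 (over)
Sep 2017–Dec 2017: $24,422 + $619 + $1,498 + $11,900 = $38,439 (under)
Oct 2017–Jan 2018: $619 + $1,498 + $11,900 + $43,811 = $57,828 (under)
Nov 2017–Feb 2018: $1,498 + $11,900 + $43,811 + $67,106 = $124,315 (over)
Dec 2017–Mar 2018: $11,900 + $43,811 + $67,106 + $12,140 = $134,957 (over)
Jan 2018–Apr 2018: $43,811 + $67,106 + $12,140 + $31,062 = $154,119 (over)
Feb 2018–May 2018: $67,106 + $12,140 + $31,062 + $14,978 = $125,286 (over)
8 windows exceed the threshold.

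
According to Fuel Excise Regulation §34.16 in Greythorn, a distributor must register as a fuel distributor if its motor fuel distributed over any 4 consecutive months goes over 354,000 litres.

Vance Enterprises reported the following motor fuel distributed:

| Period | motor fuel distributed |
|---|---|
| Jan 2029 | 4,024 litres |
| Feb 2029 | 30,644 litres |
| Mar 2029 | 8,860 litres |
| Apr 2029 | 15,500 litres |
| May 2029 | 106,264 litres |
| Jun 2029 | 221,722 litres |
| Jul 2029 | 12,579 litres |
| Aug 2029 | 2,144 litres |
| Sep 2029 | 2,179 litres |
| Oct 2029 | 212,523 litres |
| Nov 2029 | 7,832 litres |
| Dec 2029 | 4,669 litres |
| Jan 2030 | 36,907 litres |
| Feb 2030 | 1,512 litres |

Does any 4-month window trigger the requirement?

Yes

Jan 2029–Apr 2029: 4,024 litres + 30,644 litres + 8,860 litres + 15,500 litres = 59,028 litres (under)
Feb 2029–May 2029: 30,644 litres + 8,860 litres + 15,500 litres + 106,264 litres = 161,268 litres (under)
Mar 2029–Jun 2029: 8,860 litres + 15,500 litres + 106,264 litres + 221,722 litres = 352,346 litres (under)
Apr 2029–Jul 2029: 15,500 litres + 106,264 litres + 221,722 litres + 12,579 litres = 356,065 litres (over)
May 2029–Aug 2029: 106,264 litres + 221,722 litres + 12,579 litres + 2,144 litres = 342,709 litres (under)
Jun 2029–Sep 2029: 221,722 litres + 12,579 litres + 2,144 litres + 2,179 litres = 238,624 litres (under)
Jul 2029–Oct 2029: 12,579 litres + 2,144 litres + 2,179 litres + 212,523 litres = 229,425 litres (under)
Aug 2029–Nov 2029: 2,144 litres + 2,179 litres + 212,523 litres + 7,832 litres = 224,678 litres (under)
Sep 2029–Dec 2029: 2,179 litres + 212,523 litres + 7,832 litres + 4,669 litres = 227,203 litres (under)
Oct 2029–Jan 2030: 212,523 litres + 7,832 litres + 4,669 litres + 36,907 litres = 261,931 litres (under)
Nov 2029–Feb 2030: 7,832 litres + 4,669 litres + 36,907 litres + 1,512 litres = 50,920 litres (under)
At least one window exceeds 354,000 litres.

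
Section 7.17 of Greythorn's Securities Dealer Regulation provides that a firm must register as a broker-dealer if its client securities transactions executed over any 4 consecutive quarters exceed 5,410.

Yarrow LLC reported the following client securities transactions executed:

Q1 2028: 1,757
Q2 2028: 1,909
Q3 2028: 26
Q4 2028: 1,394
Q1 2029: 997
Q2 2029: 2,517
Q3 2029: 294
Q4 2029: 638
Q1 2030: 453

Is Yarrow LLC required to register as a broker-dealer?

Q1 2028–Q4 2028: 1,757 + 1,909 + 26 + 1,394 = 5,086 (under)
Q2 2028–Q1 2029: 1,909 + 26 + 1,394 + 997 = 4,326 (under)
Q3 2028–Q2 2029: 26 + 1,394 + 997 + 2,517 = 4,934 (under)
Q4 2028–Q3 2029: 1,394 + 997 + 2,517 + 294 = 5,202 (under)
Q1 2029–Q4 2029: 997 + 2,517 + 294 + 638 = 4,446 (under)
Q2 2029–Q1 2030: 2,517 + 294 + 638 + 453 = 3,902 (under)
No window exceeds 5,410.

No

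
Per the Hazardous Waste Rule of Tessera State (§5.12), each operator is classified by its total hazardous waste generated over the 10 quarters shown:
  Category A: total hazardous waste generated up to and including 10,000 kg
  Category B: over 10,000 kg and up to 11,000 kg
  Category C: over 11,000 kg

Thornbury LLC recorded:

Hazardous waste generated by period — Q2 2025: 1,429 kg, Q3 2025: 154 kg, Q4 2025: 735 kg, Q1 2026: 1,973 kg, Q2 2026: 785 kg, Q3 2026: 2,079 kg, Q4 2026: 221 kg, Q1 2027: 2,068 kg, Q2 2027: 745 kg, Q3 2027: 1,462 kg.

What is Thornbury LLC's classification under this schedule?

Category C

Total hazardous waste generated: 1,429 kg + 154 kg + 735 kg + 1,973 kg + 785 kg + 2,079 kg + 221 kg + 2,068 kg + 745 kg + 1,462 kg = 11,651 kg.
11,651 kg > 11,000 kg, so Category C applies.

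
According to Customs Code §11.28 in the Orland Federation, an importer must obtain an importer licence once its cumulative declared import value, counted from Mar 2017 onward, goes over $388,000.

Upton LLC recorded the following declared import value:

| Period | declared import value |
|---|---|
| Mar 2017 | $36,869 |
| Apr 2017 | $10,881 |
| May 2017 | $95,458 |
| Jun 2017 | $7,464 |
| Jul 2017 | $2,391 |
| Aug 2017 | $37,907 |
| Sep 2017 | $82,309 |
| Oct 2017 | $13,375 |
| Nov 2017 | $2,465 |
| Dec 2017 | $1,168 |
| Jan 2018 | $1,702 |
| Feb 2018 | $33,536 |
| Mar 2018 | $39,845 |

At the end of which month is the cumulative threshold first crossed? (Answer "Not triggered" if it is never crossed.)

Not triggered

Through Mar 2017: $36,869
Through Apr 2017: $47,750
Through May 2017: $143,208
Through Jun 2017: $150,672
Through Jul 2017: $153,063
Through Aug 2017: $190,970
Through Sep 2017: $273,279
Through Oct 2017: $286,654
Through Nov 2017: $289,119
Through Dec 2017: $290,287
Through Jan 2018: $291,989
Through Feb 2018: $325,525
Through Mar 2018: $365,370
Final cumulative total $365,370 ≤ $388,000; the threshold is never exceeded.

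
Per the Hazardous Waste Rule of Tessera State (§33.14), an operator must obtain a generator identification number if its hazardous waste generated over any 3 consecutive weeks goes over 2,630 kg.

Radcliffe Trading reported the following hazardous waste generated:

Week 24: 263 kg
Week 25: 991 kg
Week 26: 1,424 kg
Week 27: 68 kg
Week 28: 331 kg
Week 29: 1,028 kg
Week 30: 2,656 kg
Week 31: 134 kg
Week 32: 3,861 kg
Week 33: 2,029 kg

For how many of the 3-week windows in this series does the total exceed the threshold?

5

Week 24–Week 26: 263 kg + 991 kg + 1,424 kg = 2,678 kg (over)
Week 25–Week 27: 991 kg + 1,424 kg + 68 kg = 2,483 kg (under)
Week 26–Week 28: 1,424 kg + 68 kg + 331 kg = 1,823 kg (under)
Week 27–Week 29: 68 kg + 331 kg + 1,028 kg = 1,427 kg (under)
Week 28–Week 30: 331 kg + 1,028 kg + 2,656 kg = 4,015 kg (over)
Week 29–Week 31: 1,028 kg + 2,656 kg + 134 kg = 3,818 kg (over)
Week 30–Week 32: 2,656 kg + 134 kg + 3,861 kg = 6,651 kg (over)
Week 31–Week 33: 134 kg + 3,861 kg + 2,029 kg = 6,024 kg (over)
5 windows exceed the threshold.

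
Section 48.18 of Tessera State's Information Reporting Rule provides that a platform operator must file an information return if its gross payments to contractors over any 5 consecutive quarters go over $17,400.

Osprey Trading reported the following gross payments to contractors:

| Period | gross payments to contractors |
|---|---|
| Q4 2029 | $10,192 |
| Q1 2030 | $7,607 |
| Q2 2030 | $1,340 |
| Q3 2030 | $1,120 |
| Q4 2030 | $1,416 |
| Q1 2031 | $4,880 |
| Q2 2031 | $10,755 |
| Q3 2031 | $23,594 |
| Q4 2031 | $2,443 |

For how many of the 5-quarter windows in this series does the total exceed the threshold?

4

Q4 2029–Q4 2030: $10,192 + $7,607 + $1,340 + $1,120 + $1,416 = $21,675 (over)
Q1 2030–Q1 2031: $7,607 + $1,340 + $1,120 + $1,416 + $4,880 = $16,363 (under)
Q2 2030–Q2 2031: $1,340 + $1,120 + $1,416 + $4,880 + $10,755 = $19,511 (over)
Q3 2030–Q3 2031: $1,120 + $1,416 + $4,880 + $10,755 + $23,594 = $41,765 (over)
Q4 2030–Q4 2031: $1,416 + $4,880 + $10,755 + $23,594 + $2,443 = $43,088 (over)
4 windows exceed the threshold.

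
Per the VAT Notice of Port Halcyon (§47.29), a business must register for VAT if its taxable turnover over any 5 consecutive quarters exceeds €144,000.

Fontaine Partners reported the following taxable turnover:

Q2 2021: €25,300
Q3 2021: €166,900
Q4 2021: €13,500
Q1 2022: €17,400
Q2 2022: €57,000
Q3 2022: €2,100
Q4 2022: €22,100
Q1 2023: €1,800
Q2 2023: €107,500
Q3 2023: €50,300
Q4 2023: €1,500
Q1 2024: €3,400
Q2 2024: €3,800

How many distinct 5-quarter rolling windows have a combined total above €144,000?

7

Q2 2021–Q2 2022: €25,300 + €166,900 + €13,500 + €17,400 + €57,000 = €280,100 (over)
Q3 2021–Q3 2022: €166,900 + €13,500 + €17,400 + €57,000 + €2,100 = €256,900 (over)
Q4 2021–Q4 2022: €13,500 + €17,400 + €57,000 + €2,100 + €22,100 = €112,100 (under)
Q1 2022–Q1 2023: €17,400 + €57,000 + €2,100 + €22,100 + €1,800 = €100,400 (under)
Q2 2022–Q2 2023: €57,000 + €2,100 + €22,100 + €1,800 + €107,500 = €190,500 (over)
Q3 2022–Q3 2023: €2,100 + €22,100 + €1,800 + €107,500 + €50,300 = €183,800 (over)
Q4 2022–Q4 2023: €22,100 + €1,800 + €107,500 + €50,300 + €1,500 = €183,200 (over)
Q1 2023–Q1 2024: €1,800 + €107,500 + €50,300 + €1,500 + €3,400 = €164,500 (over)
Q2 2023–Q2 2024: €107,500 + €50,300 + €1,500 + €3,400 + €3,800 = €166,500 (over)
7 windows exceed the threshold.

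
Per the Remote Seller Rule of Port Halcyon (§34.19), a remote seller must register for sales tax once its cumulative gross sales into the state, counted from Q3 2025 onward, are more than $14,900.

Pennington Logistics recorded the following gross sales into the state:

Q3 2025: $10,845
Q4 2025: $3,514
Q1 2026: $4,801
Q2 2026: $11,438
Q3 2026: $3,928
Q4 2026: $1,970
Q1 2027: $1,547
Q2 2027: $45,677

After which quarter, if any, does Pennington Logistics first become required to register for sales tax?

Q1 2026

Through Q3 2025: $10,845
Through Q4 2025: $14,359
Through Q1 2026: $19,160 ← exceeds threshold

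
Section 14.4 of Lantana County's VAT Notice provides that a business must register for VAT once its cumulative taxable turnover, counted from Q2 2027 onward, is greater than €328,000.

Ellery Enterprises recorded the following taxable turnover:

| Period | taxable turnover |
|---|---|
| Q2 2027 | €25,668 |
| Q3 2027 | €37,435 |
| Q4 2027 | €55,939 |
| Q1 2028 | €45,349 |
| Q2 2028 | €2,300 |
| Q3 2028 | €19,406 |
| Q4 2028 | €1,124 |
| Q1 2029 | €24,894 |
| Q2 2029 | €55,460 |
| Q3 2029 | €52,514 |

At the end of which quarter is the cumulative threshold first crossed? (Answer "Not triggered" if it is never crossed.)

Not triggered

Through Q2 2027: €25,668
Through Q3 2027: €63,103
Through Q4 2027: €119,042
Through Q1 2028: €164,391
Through Q2 2028: €166,691
Through Q3 2028: €186,097
Through Q4 2028: €187,221
Through Q1 2029: €212,115
Through Q2 2029: €267,575
Through Q3 2029: €320,089
Final cumulative total €320,089 ≤ €328,000; the threshold is never exceeded.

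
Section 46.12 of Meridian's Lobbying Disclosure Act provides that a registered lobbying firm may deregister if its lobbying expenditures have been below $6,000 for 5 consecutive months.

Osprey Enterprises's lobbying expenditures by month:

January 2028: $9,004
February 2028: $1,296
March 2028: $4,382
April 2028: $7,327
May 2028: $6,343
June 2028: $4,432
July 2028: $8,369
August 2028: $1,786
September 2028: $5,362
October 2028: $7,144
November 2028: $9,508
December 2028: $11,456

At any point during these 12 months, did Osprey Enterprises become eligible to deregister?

Months below $6,000: February 2028, March 2028, June 2028, August 2028, September 2028.
Longest run of consecutive months below the threshold: 2.
2 < 5, so Osprey Enterprises never became eligible.

No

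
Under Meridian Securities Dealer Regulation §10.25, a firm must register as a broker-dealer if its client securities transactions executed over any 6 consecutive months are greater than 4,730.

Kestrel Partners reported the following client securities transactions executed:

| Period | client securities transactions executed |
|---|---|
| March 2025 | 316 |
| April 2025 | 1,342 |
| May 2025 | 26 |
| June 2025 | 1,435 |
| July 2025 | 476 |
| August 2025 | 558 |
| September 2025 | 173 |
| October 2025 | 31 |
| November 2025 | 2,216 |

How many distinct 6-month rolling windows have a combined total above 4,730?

1

March 2025–August 2025: 316 + 1,342 + 26 + 1,435 + 476 + 558 = 4,153 (under)
April 2025–September 2025: 1,342 + 26 + 1,435 + 476 + 558 + 173 = 4,010 (under)
May 2025–October 2025: 26 + 1,435 + 476 + 558 + 173 + 31 = 2,699 (under)
June 2025–November 2025: 1,435 + 476 + 558 + 173 + 31 + 2,216 = 4,889 (over)
1 window exceeds the threshold.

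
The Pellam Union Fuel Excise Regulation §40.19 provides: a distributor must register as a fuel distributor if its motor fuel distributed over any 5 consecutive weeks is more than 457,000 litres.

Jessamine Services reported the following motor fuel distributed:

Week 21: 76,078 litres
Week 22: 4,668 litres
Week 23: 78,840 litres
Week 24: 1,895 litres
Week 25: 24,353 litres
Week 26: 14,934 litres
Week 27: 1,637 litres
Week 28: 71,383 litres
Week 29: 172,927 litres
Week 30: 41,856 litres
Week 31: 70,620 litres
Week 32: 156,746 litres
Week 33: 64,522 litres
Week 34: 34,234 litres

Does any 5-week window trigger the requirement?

Week 21–Week 25: 76,078 litres + 4,668 litres + 78,840 litres + 1,895 litres + 24,353 litres = 185,834 litres (under)
Week 22–Week 26: 4,668 litres + 78,840 litres + 1,895 litres + 24,353 litres + 14,934 litres = 124,690 litres (under)
Week 23–Week 27: 78,840 litres + 1,895 litres + 24,353 litres + 14,934 litres + 1,637 litres = 121,659 litres (under)
Week 24–Week 28: 1,895 litres + 24,353 litres + 14,934 litres + 1,637 litres + 71,383 litres = 114,202 litres (under)
Week 25–Week 29: 24,353 litres + 14,934 litres + 1,637 litres + 71,383 litres + 172,927 litres = 285,234 litres (under)
Week 26–Week 30: 14,934 litres + 1,637 litres + 71,383 litres + 172,927 litres + 41,856 litres = 302,737 litres (under)
Week 27–Week 31: 1,637 litres + 71,383 litres + 172,927 litres + 41,856 litres + 70,620 litres = 358,423 litres (under)
Week 28–Week 32: 71,383 litres + 172,927 litres + 41,856 litres + 70,620 litres + 156,746 litres = 513,532 litres (over)
Week 29–Week 33: 172,927 litres + 41,856 litres + 70,620 litres + 156,746 litres + 64,522 litres = 506,671 litres (over)
Week 30–Week 34: 41,856 litres + 70,620 litres + 156,746 litres + 64,522 litres + 34,234 litres = 367,978 litres (under)
At least one window exceeds 457,000 litres.

Yes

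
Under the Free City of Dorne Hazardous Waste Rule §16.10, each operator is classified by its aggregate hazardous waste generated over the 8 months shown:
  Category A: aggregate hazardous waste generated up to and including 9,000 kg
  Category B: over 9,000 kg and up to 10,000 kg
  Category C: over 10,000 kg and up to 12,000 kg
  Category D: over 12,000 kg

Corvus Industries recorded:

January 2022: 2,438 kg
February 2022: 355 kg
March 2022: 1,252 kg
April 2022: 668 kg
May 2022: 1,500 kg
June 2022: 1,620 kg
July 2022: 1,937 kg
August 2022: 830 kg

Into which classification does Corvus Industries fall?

Category C

Aggregate hazardous waste generated: 2,438 kg + 355 kg + 1,252 kg + 668 kg + 1,500 kg + 1,620 kg + 1,937 kg + 830 kg = 10,600 kg.
10,000 kg < 10,600 kg ≤ 12,000 kg, so Category C applies.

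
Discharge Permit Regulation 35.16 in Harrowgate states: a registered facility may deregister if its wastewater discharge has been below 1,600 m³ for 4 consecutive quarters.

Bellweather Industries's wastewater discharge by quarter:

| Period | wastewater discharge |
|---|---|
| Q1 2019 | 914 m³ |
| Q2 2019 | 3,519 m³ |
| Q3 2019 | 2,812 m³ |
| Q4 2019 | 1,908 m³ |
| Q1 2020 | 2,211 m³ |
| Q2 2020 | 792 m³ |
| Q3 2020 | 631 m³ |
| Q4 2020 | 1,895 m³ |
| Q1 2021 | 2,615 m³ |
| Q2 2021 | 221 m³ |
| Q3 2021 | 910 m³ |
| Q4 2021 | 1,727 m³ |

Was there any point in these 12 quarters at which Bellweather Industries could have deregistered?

No

Quarters below 1,600 m³: Q1 2019, Q2 2020, Q3 2020, Q2 2021, Q3 2021.
Longest run of consecutive quarters below the threshold: 2.
2 < 4, so Bellweather Industries never became eligible.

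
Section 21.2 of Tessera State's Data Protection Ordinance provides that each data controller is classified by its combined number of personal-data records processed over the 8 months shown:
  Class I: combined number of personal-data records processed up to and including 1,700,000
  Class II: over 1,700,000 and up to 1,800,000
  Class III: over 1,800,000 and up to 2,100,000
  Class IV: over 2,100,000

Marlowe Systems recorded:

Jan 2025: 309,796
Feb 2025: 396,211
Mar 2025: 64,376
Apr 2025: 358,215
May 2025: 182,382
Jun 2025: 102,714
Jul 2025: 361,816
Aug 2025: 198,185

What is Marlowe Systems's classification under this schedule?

Combined number of personal-data records processed: 309,796 + 396,211 + 64,376 + 358,215 + 182,382 + 102,714 + 361,816 + 198,185 = 1,973,695.
1,800,000 < 1,973,695 ≤ 2,100,000, so Class III applies.

Class III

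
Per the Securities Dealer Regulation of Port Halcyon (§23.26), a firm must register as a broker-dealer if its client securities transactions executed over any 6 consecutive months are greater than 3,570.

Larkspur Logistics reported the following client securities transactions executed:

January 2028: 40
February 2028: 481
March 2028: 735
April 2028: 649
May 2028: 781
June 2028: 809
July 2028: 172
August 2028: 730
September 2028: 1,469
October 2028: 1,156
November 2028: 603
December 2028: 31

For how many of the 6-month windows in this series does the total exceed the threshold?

6

January 2028–June 2028: 40 + 481 + 735 + 649 + 781 + 809 = 3,495 (under)
February 2028–July 2028: 481 + 735 + 649 + 781 + 809 + 172 = 3,627 (over)
March 2028–August 2028: 735 + 649 + 781 + 809 + 172 + 730 = 3,876 (over)
April 2028–September 2028: 649 + 781 + 809 + 172 + 730 + 1,469 = 4,610 (over)
May 2028–October 2028: 781 + 809 + 172 + 730 + 1,469 + 1,156 = 5,117 (over)
June 2028–November 2028: 809 + 172 + 730 + 1,469 + 1,156 + 603 = 4,939 (over)
July 2028–December 2028: 172 + 730 + 1,469 + 1,156 + 603 + 31 = 4,161 (over)
6 windows exceed the threshold.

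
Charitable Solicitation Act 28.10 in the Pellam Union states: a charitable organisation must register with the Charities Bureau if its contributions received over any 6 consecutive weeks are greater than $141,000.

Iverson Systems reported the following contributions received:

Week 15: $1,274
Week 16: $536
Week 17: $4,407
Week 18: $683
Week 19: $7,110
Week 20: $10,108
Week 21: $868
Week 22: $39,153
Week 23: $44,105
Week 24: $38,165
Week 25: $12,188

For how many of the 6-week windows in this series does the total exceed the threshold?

1

Week 15–Week 20: $1,274 + $536 + $4,407 + $683 + $7,110 + $10,108 = $24,118 (under)
Week 16–Week 21: $536 + $4,407 + $683 + $7,110 + $10,108 + $868 = $23,712 (under)
Week 17–Week 22: $4,407 + $683 + $7,110 + $10,108 + $868 + $39,153 = $62,329 (under)
Week 18–Week 23: $683 + $7,110 + $10,108 + $868 + $39,153 + $44,105 = $102,027 (under)
Week 19–Week 24: $7,110 + $10,108 + $868 + $39,153 + $44,105 + $38,165 = $139,509 (under)
Week 20–Week 25: $10,108 + $868 + $39,153 + $44,105 + $38,165 + $12,188 = $144,587 (over)
1 window exceeds the threshold.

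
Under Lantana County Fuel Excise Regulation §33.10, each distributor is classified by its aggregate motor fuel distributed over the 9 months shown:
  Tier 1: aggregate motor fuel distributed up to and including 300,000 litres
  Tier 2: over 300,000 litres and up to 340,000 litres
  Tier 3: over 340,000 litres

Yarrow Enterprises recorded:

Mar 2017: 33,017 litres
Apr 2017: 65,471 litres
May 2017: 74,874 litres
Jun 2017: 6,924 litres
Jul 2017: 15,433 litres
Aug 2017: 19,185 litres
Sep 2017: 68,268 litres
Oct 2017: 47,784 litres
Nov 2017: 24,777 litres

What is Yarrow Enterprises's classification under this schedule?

Tier 3

Aggregate motor fuel distributed: 33,017 litres + 65,471 litres + 74,874 litres + 6,924 litres + 15,433 litres + 19,185 litres + 68,268 litres + 47,784 litres + 24,777 litres = 355,733 litres.
355,733 litres > 340,000 litres, so Tier 3 applies.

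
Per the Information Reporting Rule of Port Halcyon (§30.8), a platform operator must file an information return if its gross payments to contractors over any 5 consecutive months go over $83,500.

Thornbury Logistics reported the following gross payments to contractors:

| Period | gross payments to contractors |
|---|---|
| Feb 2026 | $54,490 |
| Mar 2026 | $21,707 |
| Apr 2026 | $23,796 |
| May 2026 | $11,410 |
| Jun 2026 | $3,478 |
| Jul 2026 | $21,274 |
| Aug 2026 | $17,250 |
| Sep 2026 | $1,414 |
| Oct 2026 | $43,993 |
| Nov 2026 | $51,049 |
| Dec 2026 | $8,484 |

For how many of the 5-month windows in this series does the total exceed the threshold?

4

Feb 2026–Jun 2026: $54,490 + $21,707 + $23,796 + $11,410 + $3,478 = $114,881 (over)
Mar 2026–Jul 2026: $21,707 + $23,796 + $11,410 + $3,478 + $21,274 = $81,665 (under)
Apr 2026–Aug 2026: $23,796 + $11,410 + $3,478 + $21,274 + $17,250 = $77,208 (under)
May 2026–Sep 2026: $11,410 + $3,478 + $21,274 + $17,250 + $1,414 = $54,826 (under)
Jun 2026–Oct 2026: $3,478 + $21,274 + $17,250 + $1,414 + $43,993 = $87,409 (over)
Jul 2026–Nov 2026: $21,274 + $17,250 + $1,414 + $43,993 + $51,049 = $134,980 (over)
Aug 2026–Dec 2026: $17,250 + $1,414 + $43,993 + $51,049 + $8,484 = $122,190 (over)
4 windows exceed the threshold.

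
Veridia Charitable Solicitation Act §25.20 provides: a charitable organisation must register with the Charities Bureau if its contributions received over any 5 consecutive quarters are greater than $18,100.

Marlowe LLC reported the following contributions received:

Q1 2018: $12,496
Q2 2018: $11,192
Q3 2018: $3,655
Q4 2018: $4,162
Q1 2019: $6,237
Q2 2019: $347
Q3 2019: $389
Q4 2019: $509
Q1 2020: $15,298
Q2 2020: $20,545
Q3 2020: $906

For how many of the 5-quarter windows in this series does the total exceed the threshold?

Q1 2018–Q1 2019: $12,496 + $11,192 + $3,655 + $4,162 + $6,237 = $37,742 (over)
Q2 2018–Q2 2019: $11,192 + $3,655 + $4,162 + $6,237 + $347 = $25,593 (over)
Q3 2018–Q3 2019: $3,655 + $4,162 + $6,237 + $347 + $389 = $14,790 (under)
Q4 2018–Q4 2019: $4,162 + $6,237 + $347 + $389 + $509 = $11,644 (under)
Q1 2019–Q1 2020: $6,237 + $347 + $389 + $509 + $15,298 = $22,780 (over)
Q2 2019–Q2 2020: $347 + $389 + $509 + $15,298 + $20,545 = $37,088 (over)
Q3 2019–Q3 2020: $389 + $509 + $15,298 + $20,545 + $906 = $37,647 (over)
5 windows exceed the threshold.

5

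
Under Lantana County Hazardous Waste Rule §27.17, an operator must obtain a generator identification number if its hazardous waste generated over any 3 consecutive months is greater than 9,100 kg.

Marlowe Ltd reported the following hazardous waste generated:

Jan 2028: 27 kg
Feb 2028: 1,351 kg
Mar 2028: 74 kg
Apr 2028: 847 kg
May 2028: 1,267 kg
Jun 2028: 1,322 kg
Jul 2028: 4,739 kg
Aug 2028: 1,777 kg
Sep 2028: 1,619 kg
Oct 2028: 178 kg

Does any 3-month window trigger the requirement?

Jan 2028–Mar 2028: 27 kg + 1,351 kg + 74 kg = 1,452 kg (under)
Feb 2028–Apr 2028: 1,351 kg + 74 kg + 847 kg = 2,272 kg (under)
Mar 2028–May 2028: 74 kg + 847 kg + 1,267 kg = 2,188 kg (under)
Apr 2028–Jun 2028: 847 kg + 1,267 kg + 1,322 kg = 3,436 kg (under)
May 2028–Jul 2028: 1,267 kg + 1,322 kg + 4,739 kg = 7,328 kg (under)
Jun 2028–Aug 2028: 1,322 kg + 4,739 kg + 1,777 kg = 7,838 kg (under)
Jul 2028–Sep 2028: 4,739 kg + 1,777 kg + 1,619 kg = 8,135 kg (under)
Aug 2028–Oct 2028: 1,777 kg + 1,619 kg + 178 kg = 3,574 kg (under)
No window exceeds 9,100 kg.

No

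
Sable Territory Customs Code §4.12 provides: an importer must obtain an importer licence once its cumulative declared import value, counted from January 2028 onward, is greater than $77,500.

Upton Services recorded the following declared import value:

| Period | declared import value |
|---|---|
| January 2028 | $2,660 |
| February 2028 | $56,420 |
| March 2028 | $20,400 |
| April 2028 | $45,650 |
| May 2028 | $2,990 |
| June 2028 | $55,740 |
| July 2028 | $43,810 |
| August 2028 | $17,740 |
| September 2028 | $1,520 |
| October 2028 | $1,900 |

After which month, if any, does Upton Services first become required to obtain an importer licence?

March 2028

Through January 2028: $2,660
Through February 2028: $59,080
Through March 2028: $79,480 ← exceeds threshold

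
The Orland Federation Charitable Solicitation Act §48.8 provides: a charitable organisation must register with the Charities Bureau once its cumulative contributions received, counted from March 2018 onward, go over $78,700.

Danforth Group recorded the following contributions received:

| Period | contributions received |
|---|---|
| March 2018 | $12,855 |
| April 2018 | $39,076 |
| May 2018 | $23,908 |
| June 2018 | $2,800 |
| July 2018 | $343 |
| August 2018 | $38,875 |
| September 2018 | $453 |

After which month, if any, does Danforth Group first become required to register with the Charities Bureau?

July 2018

Through March 2018: $12,855
Through April 2018: $51,931
Through May 2018: $75,839
Through June 2018: $78,639
Through July 2018: $78,982 ← exceeds threshold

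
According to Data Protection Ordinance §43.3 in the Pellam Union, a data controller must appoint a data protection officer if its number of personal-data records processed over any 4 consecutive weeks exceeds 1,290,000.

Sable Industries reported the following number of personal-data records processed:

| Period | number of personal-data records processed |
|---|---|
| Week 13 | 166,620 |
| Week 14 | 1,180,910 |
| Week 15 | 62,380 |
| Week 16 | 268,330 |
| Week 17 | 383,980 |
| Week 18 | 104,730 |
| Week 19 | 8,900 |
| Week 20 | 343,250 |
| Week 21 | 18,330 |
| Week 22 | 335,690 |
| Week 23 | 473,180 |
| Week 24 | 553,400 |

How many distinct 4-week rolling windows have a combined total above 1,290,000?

Week 13–Week 16: 166,620 + 1,180,910 + 62,380 + 268,330 = 1,678,240 (over)
Week 14–Week 17: 1,180,910 + 62,380 + 268,330 + 383,980 = 1,895,600 (over)
Week 15–Week 18: 62,380 + 268,330 + 383,980 + 104,730 = 819,420 (under)
Week 16–Week 19: 268,330 + 383,980 + 104,730 + 8,900 = 765,940 (under)
Week 17–Week 20: 383,980 + 104,730 + 8,900 + 343,250 = 840,860 (under)
Week 18–Week 21: 104,730 + 8,900 + 343,250 + 18,330 = 475,210 (under)
Week 19–Week 22: 8,900 + 343,250 + 18,330 + 335,690 = 706,170 (under)
Week 20–Week 23: 343,250 + 18,330 + 335,690 + 473,180 = 1,170,450 (under)
Week 21–Week 24: 18,330 + 335,690 + 473,180 + 553,400 = 1,380,600 (over)
3 windows exceed the threshold.

3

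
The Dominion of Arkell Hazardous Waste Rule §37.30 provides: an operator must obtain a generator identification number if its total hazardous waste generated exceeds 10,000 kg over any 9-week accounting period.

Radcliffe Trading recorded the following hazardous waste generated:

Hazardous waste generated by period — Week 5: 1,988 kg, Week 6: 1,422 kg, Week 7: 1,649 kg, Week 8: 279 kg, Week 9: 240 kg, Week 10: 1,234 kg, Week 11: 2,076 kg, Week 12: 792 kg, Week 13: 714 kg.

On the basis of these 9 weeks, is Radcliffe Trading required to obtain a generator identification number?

Total hazardous waste generated: 1,988 kg + 1,422 kg + 1,649 kg + 279 kg + 240 kg + 1,234 kg + 2,076 kg + 792 kg + 714 kg = 10,394 kg.
10,394 kg > 10,000 kg, so the threshold is exceeded.

Yes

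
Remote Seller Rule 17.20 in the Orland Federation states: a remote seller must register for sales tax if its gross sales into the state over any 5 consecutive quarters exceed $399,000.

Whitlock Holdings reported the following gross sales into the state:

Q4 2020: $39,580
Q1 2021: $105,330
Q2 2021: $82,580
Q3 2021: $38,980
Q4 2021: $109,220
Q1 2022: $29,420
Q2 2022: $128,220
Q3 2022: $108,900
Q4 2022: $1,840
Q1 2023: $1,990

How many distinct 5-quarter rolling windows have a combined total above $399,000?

Q4 2020–Q4 2021: $39,580 + $105,330 + $82,580 + $38,980 + $109,220 = $375,690 (under)
Q1 2021–Q1 2022: $105,330 + $82,580 + $38,980 + $109,220 + $29,420 = $365,530 (under)
Q2 2021–Q2 2022: $82,580 + $38,980 + $109,220 + $29,420 + $128,220 = $388,420 (under)
Q3 2021–Q3 2022: $38,980 + $109,220 + $29,420 + $128,220 + $108,900 = $414,740 (over)
Q4 2021–Q4 2022: $109,220 + $29,420 + $128,220 + $108,900 + $1,840 = $377,600 (under)
Q1 2022–Q1 2023: $29,420 + $128,220 + $108,900 + $1,840 + $1,990 = $270,370 (under)
1 window exceeds the threshold.

1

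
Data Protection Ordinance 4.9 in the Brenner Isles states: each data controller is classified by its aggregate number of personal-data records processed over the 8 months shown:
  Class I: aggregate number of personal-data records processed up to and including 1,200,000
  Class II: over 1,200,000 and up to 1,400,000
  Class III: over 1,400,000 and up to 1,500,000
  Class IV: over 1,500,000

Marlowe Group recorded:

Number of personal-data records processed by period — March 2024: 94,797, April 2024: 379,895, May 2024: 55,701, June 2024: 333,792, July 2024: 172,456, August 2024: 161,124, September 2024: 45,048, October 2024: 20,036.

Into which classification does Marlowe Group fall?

Class II

Aggregate number of personal-data records processed: 94,797 + 379,895 + 55,701 + 333,792 + 172,456 + 161,124 + 45,048 + 20,036 = 1,262,849.
1,200,000 < 1,262,849 ≤ 1,400,000, so Class II applies.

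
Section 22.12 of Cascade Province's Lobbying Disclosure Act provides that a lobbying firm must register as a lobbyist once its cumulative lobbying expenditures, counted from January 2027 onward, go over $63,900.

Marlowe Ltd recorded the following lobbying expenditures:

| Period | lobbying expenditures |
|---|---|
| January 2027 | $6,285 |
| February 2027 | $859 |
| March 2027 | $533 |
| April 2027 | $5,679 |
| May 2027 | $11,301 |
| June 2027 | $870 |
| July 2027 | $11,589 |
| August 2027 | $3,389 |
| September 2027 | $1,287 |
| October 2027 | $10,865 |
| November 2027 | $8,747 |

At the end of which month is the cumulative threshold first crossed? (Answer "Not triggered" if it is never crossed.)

Not triggered

Through January 2027: $6,285
Through February 2027: $7,144
Through March 2027: $7,677
Through April 2027: $13,356
Through May 2027: $24,657
Through June 2027: $25,527
Through July 2027: $37,116
Through August 2027: $40,505
Through September 2027: $41,792
Through October 2027: $52,657
Through November 2027: $61,404
Final cumulative total $61,404 ≤ $63,900; the threshold is never exceeded.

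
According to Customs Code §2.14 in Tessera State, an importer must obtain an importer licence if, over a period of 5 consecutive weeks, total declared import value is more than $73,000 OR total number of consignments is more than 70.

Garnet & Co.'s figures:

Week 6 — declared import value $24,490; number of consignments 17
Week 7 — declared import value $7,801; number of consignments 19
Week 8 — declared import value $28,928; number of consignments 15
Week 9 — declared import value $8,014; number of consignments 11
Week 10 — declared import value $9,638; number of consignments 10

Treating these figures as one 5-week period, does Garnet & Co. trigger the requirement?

Total declared import value: $24,490 + $7,801 + $28,928 + $8,014 + $9,638 = $78,871 (> $73,000).
Total number of consignments: 17 + 19 + 15 + 11 + 10 = 72 (> 70).
The test is 'or': at least one threshold is exceeded.

Yes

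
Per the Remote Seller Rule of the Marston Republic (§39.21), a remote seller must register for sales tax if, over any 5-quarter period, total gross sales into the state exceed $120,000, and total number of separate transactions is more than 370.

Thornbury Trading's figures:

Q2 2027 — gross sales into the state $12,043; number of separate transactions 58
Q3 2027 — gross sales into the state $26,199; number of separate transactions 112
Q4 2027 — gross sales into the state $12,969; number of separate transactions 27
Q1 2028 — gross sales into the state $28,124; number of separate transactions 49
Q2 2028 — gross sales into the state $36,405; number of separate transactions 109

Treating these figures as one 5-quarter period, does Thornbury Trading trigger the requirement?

No

Total gross sales into the state: $12,043 + $26,199 + $12,969 + $28,124 + $36,405 = $115,740 (≤ $120,000).
Total number of separate transactions: 58 + 112 + 27 + 49 + 109 = 355 (≤ 370).
The test is 'and': the rule requires both, and at least one is not exceeded.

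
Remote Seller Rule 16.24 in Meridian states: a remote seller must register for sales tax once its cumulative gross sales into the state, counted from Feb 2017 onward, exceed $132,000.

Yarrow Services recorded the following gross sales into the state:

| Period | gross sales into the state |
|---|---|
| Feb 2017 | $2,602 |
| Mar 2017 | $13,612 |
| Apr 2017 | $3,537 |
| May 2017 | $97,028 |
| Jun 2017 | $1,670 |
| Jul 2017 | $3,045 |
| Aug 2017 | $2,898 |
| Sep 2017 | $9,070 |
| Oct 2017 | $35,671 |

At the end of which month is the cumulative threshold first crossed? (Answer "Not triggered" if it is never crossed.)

Through Feb 2017: $2,602
Through Mar 2017: $16,214
Through Apr 2017: $19,751
Through May 2017: $116,779
Through Jun 2017: $118,449
Through Jul 2017: $121,494
Through Aug 2017: $124,392
Through Sep 2017: $133,462 ← exceeds threshold

Sep 2017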